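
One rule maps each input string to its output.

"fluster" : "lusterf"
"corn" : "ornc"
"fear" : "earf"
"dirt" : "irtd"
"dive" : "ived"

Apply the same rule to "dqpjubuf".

qpjubufd

Looking at the pairs, the operation is to move the first character to the end.
On "dqpjubuf" that produces "qpjubufd".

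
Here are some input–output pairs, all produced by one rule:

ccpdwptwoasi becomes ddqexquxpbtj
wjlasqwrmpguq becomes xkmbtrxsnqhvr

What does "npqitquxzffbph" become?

oqrjurvyaggcqi

The rule is to shift every letter 1 place forward in the alphabet (wrapping around).
On "npqitquxzffbph" that produces "oqrjurvyaggcqi".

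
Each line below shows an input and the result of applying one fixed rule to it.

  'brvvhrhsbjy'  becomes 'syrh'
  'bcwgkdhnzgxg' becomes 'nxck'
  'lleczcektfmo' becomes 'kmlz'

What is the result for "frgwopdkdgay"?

The transformation: keep one character in every 3, starting at position 2 (positions 2nd, 5th, 8th, ...), then swap the front and back halves of the string.
Applying both steps to "frgwopdkdgay": "roka", then "karo".

karo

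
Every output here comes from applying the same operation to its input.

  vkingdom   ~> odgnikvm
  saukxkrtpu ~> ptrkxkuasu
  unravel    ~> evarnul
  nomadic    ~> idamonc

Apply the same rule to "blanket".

Rule — reverse the string, then move the first character to the end.
For "blanket", step one produces "teknalb"; step two turns that into "eknalbt".
(Check on "nomadic": → "cidamon" → "idamonc" ✓)

eknalbt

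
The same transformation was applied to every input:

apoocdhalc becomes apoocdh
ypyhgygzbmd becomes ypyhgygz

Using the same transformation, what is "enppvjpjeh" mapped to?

enppvjp

Each output is the input with this applied: delete the last 3 characters.
For "enppvjpjeh" the result is "enppvjp".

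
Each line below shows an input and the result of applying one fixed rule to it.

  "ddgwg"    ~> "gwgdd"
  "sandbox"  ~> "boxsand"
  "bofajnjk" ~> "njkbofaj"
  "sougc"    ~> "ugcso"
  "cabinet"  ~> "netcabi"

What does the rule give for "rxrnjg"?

Looking at the pairs, the operation is to move the last 3 characters to the front (rotate right by 3).
For "rxrnjg" the result is "njgrxr".

njgrxr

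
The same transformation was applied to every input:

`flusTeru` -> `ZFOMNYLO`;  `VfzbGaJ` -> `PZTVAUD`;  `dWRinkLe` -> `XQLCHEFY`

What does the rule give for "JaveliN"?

DUPYFCH

What's happening: shift every letter 6 places backward in the alphabet (wrapping around), then convert every letter to uppercase.
Applying both steps to "JaveliN": "DupyfcH", then "DUPYFCH".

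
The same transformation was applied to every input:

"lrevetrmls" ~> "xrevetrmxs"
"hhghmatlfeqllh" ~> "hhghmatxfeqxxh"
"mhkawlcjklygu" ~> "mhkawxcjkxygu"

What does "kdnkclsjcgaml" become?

kdnkcxsjcgamx

What's happening: replace every "l" with "x".
Applying that to "kdnkclsjcgaml" gives "kdnkcxsjcgamx".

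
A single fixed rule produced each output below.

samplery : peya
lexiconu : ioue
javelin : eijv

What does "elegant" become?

gnee

Each output is the input with this applied: move the first 3 characters to the end (rotate left by 3), then keep every other character starting from the first (positions 1st, 3rd, 5th, ...).
Doing the same to "elegant": "gnee".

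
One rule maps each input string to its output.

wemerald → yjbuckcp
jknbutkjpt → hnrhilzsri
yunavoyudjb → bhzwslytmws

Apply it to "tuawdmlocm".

makrsyubkj

Looking at the pairs, the operation is to move the last 3 characters to the front (rotate right by 3), then shift every letter 2 places backward in the alphabet (wrapping around).
For "tuawdmlocm", step one produces "ocmtuawdml"; step two turns that into "makrsyubkj".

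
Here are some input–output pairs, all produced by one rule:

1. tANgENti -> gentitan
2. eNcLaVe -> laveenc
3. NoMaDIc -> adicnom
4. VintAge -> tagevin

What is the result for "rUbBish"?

In each case the input is transformed by: move the first 3 characters to the end (rotate left by 3), then convert every letter to lowercase.
Working it through for "rUbBish": intermediate "BishrUb", final "bishrub".
(Check on "tANgENti": → "gENtitAN" → "gentitan" ✓)

bishrub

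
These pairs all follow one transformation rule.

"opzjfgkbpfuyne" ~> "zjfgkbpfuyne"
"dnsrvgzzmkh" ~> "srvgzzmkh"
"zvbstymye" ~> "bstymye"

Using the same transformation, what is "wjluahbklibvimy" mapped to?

luahbklibvimy

Looking at the pairs, the operation is to delete the first 2 characters.
"wjluahbklibvimy" → "luahbklibvimy".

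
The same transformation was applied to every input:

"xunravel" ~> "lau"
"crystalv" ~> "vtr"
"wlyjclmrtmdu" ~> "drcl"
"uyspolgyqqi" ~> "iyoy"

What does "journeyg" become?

gno

Looking at the pairs, the operation is to keep one character in every 3, starting at position 2 (positions 2nd, 5th, 8th, ...), then reverse the string.
Doing the same to "journeyg": "gno".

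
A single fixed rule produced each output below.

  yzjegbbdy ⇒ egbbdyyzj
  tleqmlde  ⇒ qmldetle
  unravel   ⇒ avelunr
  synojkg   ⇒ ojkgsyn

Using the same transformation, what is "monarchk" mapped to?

The transformation: move the first 3 characters to the end (rotate left by 3).
On "monarchk" that produces "archkmon".

archkmon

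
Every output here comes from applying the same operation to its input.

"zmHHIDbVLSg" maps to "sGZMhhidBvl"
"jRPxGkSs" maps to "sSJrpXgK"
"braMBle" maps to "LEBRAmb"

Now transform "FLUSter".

The rule is to move the last 2 characters to the front (rotate right by 2), then flip the case of every letter.
Applying both steps to "FLUSter": "erFLUSt", then "ERflusT".

ERflusT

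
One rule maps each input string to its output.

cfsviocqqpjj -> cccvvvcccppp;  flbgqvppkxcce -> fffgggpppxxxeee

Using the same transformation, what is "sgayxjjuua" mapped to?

The rule is to keep one character in every 3, starting at position 1 (positions 1st, 4th, 7th, ...), then repeat every character 3 times.
For "sgayxjjuua", step one produces "syja"; step two turns that into "sssyyyjjjaaa".

sssyyyjjjaaa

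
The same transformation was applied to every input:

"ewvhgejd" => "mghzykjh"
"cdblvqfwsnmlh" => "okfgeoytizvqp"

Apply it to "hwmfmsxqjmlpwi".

What's happening: move the last 2 characters to the front (rotate right by 2), then shift every letter 3 places forward in the alphabet (wrapping around).
For "hwmfmsxqjmlpwi" the result is "zlkzpipvatmpos".

zlkzpipvatmpos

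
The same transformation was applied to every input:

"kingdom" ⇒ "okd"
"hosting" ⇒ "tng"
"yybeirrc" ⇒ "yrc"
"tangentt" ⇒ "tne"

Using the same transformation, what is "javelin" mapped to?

Each output is the input with this applied: sort the characters into reverse alphabetical order, then keep one character in every 3, starting at position 1 (positions 1st, 4th, 7th, ...).
For "javelin" the result is "vja".

vja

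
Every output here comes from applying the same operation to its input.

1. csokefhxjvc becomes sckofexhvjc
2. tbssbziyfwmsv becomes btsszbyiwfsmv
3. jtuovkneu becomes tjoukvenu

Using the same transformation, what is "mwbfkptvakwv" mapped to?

wmfbpkvtkavw

What's happening: swap each adjacent pair of characters (1↔2, 3↔4, ...).
"mwbfkptvakwv" → "wmfbpkvtkavw".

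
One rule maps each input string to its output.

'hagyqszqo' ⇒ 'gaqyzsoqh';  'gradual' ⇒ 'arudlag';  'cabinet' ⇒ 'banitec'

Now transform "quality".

auilytq

Looking at the pairs, the operation is to move the first character to the end, then swap each adjacent pair of characters (1↔2, 3↔4, ...).
"quality" → "ualityq" → "auilytq".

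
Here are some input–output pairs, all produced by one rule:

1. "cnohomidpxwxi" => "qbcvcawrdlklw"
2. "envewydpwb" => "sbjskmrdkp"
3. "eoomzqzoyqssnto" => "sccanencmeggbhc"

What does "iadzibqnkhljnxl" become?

In each case the input is transformed by: shift every letter 12 places backward in the alphabet (wrapping around).
Applying that to "iadzibqnkhljnxl" gives "wornwpebyvzxblz".

wornwpebyvzxblz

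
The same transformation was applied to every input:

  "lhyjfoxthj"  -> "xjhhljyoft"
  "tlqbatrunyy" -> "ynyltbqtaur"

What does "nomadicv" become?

dvconami

In each case the input is transformed by: swap each adjacent pair of characters (1↔2, 3↔4, ...), then move the last 3 characters to the front (rotate right by 3).
On "nomadicv" that produces "dvconami".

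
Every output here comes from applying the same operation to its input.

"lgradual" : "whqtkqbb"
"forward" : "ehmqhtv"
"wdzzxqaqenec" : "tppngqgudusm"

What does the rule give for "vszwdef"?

ipmtuvl

What's happening: shift every letter 10 places backward in the alphabet (wrapping around), then move the first character to the end.
Working it through for "vszwdef": intermediate "lipmtuv", final "ipmtuvl".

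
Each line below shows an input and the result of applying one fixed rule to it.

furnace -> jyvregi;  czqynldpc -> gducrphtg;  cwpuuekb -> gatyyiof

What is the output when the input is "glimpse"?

kpmqtwi

Each output is the input with this applied: shift every letter 4 places forward in the alphabet (wrapping around).
For "glimpse" the result is "kpmqtwi".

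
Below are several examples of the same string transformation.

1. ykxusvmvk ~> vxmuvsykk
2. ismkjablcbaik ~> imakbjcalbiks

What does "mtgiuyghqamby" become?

The pattern: take characters alternately from the front and the back (1st, last, 2nd, 2nd-last, ...), then move the first 3 characters to the end (rotate left by 3).
Starting from "mtgiuyghqamby": after the first operation, "mytbgmiauqyhg"; after the second, "bgmiauqyhgmyt".

bgmiauqyhgmyt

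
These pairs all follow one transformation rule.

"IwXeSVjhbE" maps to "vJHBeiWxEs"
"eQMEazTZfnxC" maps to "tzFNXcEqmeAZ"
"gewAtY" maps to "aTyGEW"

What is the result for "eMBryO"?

The pattern: flip the case of every letter, then swap the front and back halves of the string.
"eMBryO" → "EmbRYo" → "RYoEmb".

RYoEmb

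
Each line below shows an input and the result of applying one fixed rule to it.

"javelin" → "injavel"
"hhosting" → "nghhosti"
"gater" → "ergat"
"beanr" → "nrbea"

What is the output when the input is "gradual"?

Each output is the input with this applied: move the last 2 characters to the front (rotate right by 2).
On "gradual" that produces "algradu".

algradu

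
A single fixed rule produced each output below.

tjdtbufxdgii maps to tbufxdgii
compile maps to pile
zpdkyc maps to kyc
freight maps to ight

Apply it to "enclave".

lave

What's happening: delete the first 3 characters.
So "enclave" becomes "lave".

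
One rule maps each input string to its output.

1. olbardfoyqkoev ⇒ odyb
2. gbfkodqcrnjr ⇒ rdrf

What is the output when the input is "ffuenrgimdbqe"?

The transformation: keep one character in every 3, starting at position 3 (positions 3rd, 6th, 9th, ...), then swap the first and last characters.
"ffuenrgimdbqe" → "urmq" → "qrmu".

qrmu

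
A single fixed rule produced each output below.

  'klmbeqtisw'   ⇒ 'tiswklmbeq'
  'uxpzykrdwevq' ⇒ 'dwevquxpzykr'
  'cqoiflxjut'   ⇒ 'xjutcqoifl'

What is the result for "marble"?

lemarb

In each case the input is transformed by: swap the front and back halves of the string, then move the first character to the end.
Starting from "marble": after the first operation, "blemar"; after the second, "lemarb".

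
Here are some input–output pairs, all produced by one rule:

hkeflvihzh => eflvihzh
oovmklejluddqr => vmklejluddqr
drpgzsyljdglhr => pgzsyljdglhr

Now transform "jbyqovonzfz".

The transformation: delete the first 2 characters.
So "jbyqovonzfz" becomes "yqovonzfz".

yqovonzfz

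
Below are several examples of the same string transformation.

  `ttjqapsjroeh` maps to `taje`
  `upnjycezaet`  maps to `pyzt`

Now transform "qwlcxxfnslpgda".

wxnpa

Looking at the pairs, the operation is to keep one character in every 3, starting at position 2 (positions 2nd, 5th, 8th, ...).
So "qwlcxxfnslpgda" becomes "wxnpa".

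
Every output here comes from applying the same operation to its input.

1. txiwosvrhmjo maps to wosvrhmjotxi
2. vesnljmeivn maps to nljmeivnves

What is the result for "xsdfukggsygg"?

fukggsyggxsd

Rule — move the first 3 characters to the end (rotate left by 3).
On "xsdfukggsygg" that produces "fukggsyggxsd".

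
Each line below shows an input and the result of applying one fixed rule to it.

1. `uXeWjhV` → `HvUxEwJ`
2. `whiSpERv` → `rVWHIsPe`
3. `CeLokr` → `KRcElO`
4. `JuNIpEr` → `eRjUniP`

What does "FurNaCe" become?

cEfURnA

What's happening: move the last 2 characters to the front (rotate right by 2), then flip the case of every letter.
Applying both steps to "FurNaCe": "CeFurNa", then "cEfURnA".
(Check on "uXeWjhV": → "hVuXeWj" → "HvUxEwJ" ✓)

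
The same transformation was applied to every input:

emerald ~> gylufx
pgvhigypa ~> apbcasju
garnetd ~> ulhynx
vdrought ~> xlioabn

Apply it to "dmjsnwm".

The transformation: delete the first character, then shift every letter 6 places backward in the alphabet (wrapping around).
Applying both steps to "dmjsnwm": "mjsnwm", then "gdmhqg".

gdmhqg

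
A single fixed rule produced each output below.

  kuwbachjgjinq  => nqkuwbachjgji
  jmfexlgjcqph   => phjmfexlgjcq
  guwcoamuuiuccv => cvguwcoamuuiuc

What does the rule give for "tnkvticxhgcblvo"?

Looking at the pairs, the operation is to move the last 2 characters to the front (rotate right by 2).
For "tnkvticxhgcblvo" the result is "votnkvticxhgcbl".

votnkvticxhgcbl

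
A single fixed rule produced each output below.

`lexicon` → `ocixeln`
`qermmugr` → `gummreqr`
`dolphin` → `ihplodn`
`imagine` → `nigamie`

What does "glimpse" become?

spmilge

Looking at the pairs, the operation is to reverse the string, then move the first character to the end.
"glimpse" → "espmilg" → "spmilge".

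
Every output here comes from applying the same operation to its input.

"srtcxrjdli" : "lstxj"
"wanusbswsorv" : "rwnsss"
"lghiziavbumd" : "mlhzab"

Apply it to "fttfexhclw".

The transformation: keep every other character starting from the first (positions 1st, 3rd, 5th, ...), then move the last character to the front.
Doing the same to "fttfexhclw": "lfteh".

lfteh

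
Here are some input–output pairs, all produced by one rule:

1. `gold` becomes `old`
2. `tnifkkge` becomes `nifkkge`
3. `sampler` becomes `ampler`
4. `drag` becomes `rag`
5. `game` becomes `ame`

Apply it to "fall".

all

In each case the input is transformed by: delete the first character.
"fall" → "all".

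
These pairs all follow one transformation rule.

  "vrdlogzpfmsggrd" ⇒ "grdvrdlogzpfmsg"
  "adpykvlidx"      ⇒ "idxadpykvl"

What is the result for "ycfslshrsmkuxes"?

xesycfslshrsmku

The rule is to move the last 3 characters to the front (rotate right by 3).
For "ycfslshrsmkuxes" the result is "xesycfslshrsmku".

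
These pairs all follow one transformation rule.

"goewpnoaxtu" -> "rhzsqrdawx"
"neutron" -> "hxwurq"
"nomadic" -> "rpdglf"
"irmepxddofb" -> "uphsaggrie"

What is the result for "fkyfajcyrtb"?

In each case the input is transformed by: shift every letter 3 places forward in the alphabet (wrapping around), then delete the first character.
For "fkyfajcyrtb", step one produces "inbidmfbuwe"; step two turns that into "nbidmfbuwe".

nbidmfbuwe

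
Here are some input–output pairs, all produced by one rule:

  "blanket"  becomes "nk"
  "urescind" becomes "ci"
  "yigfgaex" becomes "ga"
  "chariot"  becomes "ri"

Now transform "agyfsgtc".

Looking at the pairs, the operation is to move the last 2 characters to the front (rotate right by 2), then keep only the last 2 characters.
"agyfsgtc" → "tcagyfsg" → "sg".

sg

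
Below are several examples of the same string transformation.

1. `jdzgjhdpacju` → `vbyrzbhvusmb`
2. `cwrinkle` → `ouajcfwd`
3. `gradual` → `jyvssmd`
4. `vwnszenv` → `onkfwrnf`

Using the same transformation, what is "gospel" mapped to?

Rule — swap each adjacent pair of characters (1↔2, 3↔4, ...), then shift every letter 8 places backward in the alphabet (wrapping around).
Doing the same to "gospel": "gyhkdw".

gyhkdw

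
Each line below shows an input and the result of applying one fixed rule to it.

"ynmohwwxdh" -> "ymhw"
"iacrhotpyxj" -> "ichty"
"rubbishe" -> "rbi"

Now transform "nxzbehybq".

nzey

The rule is to keep every other character starting from the first (positions 1st, 3rd, 5th, ...), then delete the last character.
On "nxzbehybq": the first step gives "nzeyq", and the second then gives "nzey".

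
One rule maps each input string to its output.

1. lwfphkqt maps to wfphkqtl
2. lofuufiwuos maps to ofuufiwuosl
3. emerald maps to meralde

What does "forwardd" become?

Looking at the pairs, the operation is to move the first character to the end.
Applying that to "forwardd" gives "orwarddf".

orwarddf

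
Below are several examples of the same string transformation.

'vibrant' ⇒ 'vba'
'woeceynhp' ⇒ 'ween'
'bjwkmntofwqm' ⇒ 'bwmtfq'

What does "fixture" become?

fxu

In each case the input is transformed by: swap each adjacent pair of characters (1↔2, 3↔4, ...), then keep every other character starting from the second (positions 2nd, 4th, 6th, ...).
Working it through for "fixture": intermediate "iftxrue", final "fxu".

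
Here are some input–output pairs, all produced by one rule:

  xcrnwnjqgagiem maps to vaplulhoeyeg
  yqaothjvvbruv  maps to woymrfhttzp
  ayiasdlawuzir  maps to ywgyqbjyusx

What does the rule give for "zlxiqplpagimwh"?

Looking at the pairs, the operation is to shift every letter 2 places backward in the alphabet (wrapping around), then delete the last 2 characters.
Starting from "zlxiqplpagimwh": after the first operation, "xjvgonjnyegkuf"; after the second, "xjvgonjnyegk".

xjvgonjnyegk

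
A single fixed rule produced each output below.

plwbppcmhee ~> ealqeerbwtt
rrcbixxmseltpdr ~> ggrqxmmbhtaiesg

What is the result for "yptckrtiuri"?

Each output is the input with this applied: shift every letter 11 places backward in the alphabet (wrapping around).
Applying that to "yptckrtiuri" gives "neirzgixjgx".

neirzgixjgx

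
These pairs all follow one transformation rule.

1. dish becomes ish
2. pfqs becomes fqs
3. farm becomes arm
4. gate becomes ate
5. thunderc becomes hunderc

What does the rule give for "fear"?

The pattern: delete the first character.
So "fear" becomes "ear".

ear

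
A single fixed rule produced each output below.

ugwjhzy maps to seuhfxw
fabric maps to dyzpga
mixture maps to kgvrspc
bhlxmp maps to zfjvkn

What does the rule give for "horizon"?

The rule is to shift every letter 2 places backward in the alphabet (wrapping around).
So "horizon" becomes "fmpgxml".

fmpgxml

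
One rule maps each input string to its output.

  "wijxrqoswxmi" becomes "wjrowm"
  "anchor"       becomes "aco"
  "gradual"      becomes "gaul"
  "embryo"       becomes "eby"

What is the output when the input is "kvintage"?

kitg

In each case the input is transformed by: keep every other character starting from the first (positions 1st, 3rd, 5th, ...).
Doing the same to "kvintage": "kitg".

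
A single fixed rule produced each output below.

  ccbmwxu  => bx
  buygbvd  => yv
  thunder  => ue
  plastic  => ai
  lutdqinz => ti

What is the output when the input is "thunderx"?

The rule is to keep one character in every 3, starting at position 3 (positions 3rd, 6th, 9th, ...).
Applying that to "thunderx" gives "ue".

ue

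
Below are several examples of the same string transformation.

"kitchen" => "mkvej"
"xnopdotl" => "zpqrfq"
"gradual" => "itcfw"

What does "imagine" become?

The transformation: delete the last 2 characters, then shift every letter 2 places forward in the alphabet (wrapping around).
On "imagine": the first step gives "imagi", and the second then gives "kocik".

kocik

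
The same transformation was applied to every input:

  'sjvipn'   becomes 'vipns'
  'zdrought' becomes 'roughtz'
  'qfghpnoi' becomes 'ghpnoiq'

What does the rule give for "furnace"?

rnacef

Looking at the pairs, the operation is to move the first character to the end, then delete the first character.
"furnace" → "urnacef" → "rnacef".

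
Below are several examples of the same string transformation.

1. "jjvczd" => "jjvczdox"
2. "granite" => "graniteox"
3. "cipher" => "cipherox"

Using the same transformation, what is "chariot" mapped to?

chariotox

The pattern: append "ox".
On "chariot" that produces "chariotox".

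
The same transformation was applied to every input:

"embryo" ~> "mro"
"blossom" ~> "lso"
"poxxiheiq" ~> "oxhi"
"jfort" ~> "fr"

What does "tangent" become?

The pattern: keep every other character starting from the second (positions 2nd, 4th, 6th, ...).
For "tangent" the result is "agn".

agn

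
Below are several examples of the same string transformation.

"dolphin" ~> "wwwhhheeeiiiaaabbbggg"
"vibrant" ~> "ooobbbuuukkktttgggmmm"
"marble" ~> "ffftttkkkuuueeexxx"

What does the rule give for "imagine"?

The pattern: repeat every character 3 times, then shift every letter 7 places backward in the alphabet (wrapping around).
Working it through for "imagine": intermediate "iiimmmaaagggiiinnneee", final "bbbffftttzzzbbbgggxxx".

bbbffftttzzzbbbgggxxx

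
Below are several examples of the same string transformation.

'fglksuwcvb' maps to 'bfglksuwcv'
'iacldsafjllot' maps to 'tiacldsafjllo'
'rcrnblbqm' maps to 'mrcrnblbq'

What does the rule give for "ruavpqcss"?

sruavpqcs

What's happening: move the last character to the front.
"ruavpqcss" → "sruavpqcs".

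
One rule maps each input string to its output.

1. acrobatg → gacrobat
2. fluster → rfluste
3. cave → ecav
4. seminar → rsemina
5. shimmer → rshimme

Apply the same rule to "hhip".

phhi

What's happening: move the last character to the front.
"hhip" → "phhi".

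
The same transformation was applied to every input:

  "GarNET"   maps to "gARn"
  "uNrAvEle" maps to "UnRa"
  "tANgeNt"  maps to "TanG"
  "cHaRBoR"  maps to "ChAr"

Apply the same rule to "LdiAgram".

lDIa

The transformation: flip the case of every letter, then keep only the first 4 characters.
Starting from "LdiAgram": after the first operation, "lDIaGRAM"; after the second, "lDIa".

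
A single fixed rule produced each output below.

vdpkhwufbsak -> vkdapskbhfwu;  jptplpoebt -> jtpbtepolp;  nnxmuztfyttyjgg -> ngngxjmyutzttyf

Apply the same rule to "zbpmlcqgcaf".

zfbapcmglqc

Each output is the input with this applied: take characters alternately from the front and the back (1st, last, 2nd, 2nd-last, ...).
"zbpmlcqgcaf" → "zfbapcmglqc".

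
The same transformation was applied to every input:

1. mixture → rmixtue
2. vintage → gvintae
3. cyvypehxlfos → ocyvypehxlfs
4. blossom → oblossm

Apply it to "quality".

tqualiy

In each case the input is transformed by: move the last character to the front, then swap the first and last characters.
So "quality" becomes "tqualiy".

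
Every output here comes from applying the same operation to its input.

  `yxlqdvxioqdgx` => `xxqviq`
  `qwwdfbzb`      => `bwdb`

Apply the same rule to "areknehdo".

The rule is to move the last 2 characters to the front (rotate right by 2), then keep every other character starting from the second (positions 2nd, 4th, 6th, ...).
Applying both steps to "areknehdo": "doarekneh", then "orke".
(Check on "yxlqdvxioqdgx": → "gxyxlqdvxioqd" → "xxqviq" ✓)

orke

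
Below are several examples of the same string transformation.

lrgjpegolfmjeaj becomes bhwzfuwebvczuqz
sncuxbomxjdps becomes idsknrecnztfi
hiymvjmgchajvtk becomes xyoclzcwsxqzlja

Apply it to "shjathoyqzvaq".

In each case the input is transformed by: shift every letter 10 places backward in the alphabet (wrapping around).
On "shjathoyqzvaq" that produces "ixzqjxeogplqg".

ixzqjxeogplqg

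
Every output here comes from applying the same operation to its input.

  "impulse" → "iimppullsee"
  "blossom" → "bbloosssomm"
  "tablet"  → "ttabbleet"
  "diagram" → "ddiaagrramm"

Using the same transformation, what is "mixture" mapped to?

What's happening: repeat every character 3 times, then keep every other character starting from the first (positions 1st, 3rd, 5th, ...).
"mixture" → "mmmiiixxxtttuuurrreee" → "mmixxtuuree".

mmixxtuuree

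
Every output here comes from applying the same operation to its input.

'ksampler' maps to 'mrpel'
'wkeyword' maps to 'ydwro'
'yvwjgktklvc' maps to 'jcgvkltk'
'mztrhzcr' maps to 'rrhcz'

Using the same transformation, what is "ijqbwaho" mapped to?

bowha

The rule is to delete the first 3 characters, then take characters alternately from the front and the back (1st, last, 2nd, 2nd-last, ...).
Starting from "ijqbwaho": after the first operation, "bwaho"; after the second, "bowha".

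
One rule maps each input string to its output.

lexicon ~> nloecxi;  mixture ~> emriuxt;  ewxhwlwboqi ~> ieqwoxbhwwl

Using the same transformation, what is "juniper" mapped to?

Each output is the input with this applied: take characters alternately from the front and the back (1st, last, 2nd, 2nd-last, ...), then swap each adjacent pair of characters (1↔2, 3↔4, ...).
Starting from "juniper": after the first operation, "jruenpi"; after the second, "rjeupni".

rjeupni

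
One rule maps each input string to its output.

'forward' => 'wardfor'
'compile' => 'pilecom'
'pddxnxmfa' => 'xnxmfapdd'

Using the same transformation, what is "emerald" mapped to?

raldeme

In each case the input is transformed by: move the first 3 characters to the end (rotate left by 3).
Doing the same to "emerald": "raldeme".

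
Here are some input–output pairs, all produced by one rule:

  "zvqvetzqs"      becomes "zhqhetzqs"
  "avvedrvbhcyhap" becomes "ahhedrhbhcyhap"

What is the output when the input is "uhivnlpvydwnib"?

Rule — replace every "v" with "h".
On "uhivnlpvydwnib" that produces "uhihnlphydwnib".

uhihnlphydwnib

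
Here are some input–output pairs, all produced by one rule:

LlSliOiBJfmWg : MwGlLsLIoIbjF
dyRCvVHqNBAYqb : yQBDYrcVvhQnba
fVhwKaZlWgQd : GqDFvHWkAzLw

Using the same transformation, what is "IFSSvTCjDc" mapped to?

JdCifssVtc

In each case the input is transformed by: flip the case of every letter, then move the last 3 characters to the front (rotate right by 3).
"IFSSvTCjDc" → "JdCifssVtc".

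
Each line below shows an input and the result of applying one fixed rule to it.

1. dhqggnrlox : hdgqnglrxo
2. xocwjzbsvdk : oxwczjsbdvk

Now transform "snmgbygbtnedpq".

In each case the input is transformed by: swap each adjacent pair of characters (1↔2, 3↔4, ...).
Doing the same to "snmgbygbtnedpq": "nsgmybbgntdeqp".

nsgmybbgntdeqp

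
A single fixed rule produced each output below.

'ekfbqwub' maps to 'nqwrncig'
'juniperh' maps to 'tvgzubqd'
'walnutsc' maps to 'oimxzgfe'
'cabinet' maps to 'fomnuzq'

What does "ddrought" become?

Looking at the pairs, the operation is to shift every letter 12 places forward in the alphabet (wrapping around), then move the last character to the front.
Starting from "ddrought": after the first operation, "ppdagstf"; after the second, "fppdagst".

fppdagst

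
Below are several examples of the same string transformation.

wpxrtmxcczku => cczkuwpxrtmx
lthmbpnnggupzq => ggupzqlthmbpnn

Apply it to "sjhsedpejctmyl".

The rule is to move the first character to the end, then swap the front and back halves of the string.
Working it through for "sjhsedpejctmyl": intermediate "jhsedpejctmyls", final "jctmylsjhsedpe".

jctmylsjhsedpe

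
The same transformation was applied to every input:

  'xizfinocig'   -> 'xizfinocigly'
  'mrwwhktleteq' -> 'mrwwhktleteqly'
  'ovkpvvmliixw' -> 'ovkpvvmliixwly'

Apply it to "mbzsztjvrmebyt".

mbzsztjvrmebytly

Each output is the input with this applied: append "ly".
On "mbzsztjvrmebyt" that produces "mbzsztjvrmebytly".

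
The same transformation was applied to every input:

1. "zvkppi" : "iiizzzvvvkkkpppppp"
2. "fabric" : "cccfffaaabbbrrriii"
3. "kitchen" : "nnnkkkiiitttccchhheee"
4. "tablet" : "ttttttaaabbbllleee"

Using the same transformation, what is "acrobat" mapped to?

tttaaacccrrrooobbbaaa

What's happening: repeat every character 3 times, then move the last 3 characters to the front (rotate right by 3).
Applying both steps to "acrobat": "aaacccrrrooobbbaaattt", then "tttaaacccrrrooobbbaaa".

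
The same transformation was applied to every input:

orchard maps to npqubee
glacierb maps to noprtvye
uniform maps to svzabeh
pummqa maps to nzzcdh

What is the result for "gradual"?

Rule — sort the characters into alphabetical order, then shift every letter 13 places forward in the alphabet (wrapping around) — i.e. ROT13.
On "gradual" that produces "nnqtyeh".

nnqtyeh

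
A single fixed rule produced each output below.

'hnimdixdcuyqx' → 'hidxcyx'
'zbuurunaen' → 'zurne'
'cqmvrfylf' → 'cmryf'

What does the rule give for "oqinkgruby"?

Each output is the input with this applied: keep every other character starting from the first (positions 1st, 3rd, 5th, ...).
So "oqinkgruby" becomes "oikrb".

oikrb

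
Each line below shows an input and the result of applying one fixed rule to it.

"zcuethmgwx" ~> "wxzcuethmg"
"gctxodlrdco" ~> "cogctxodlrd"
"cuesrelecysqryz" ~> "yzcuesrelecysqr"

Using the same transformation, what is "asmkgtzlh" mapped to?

lhasmkgtz

Rule — move the last 2 characters to the front (rotate right by 2).
On "asmkgtzlh" that produces "lhasmkgtz".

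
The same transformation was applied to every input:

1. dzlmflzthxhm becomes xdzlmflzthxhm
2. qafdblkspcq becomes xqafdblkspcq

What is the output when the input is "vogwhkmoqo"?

Each output is the input with this applied: prepend "x".
Applying that to "vogwhkmoqo" gives "xvogwhkmoqo".

xvogwhkmoqo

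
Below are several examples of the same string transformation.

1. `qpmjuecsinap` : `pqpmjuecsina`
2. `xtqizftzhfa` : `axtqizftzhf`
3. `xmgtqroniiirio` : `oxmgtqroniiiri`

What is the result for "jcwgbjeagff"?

Looking at the pairs, the operation is to move the last character to the front.
So "jcwgbjeagff" becomes "fjcwgbjeagf".

fjcwgbjeagf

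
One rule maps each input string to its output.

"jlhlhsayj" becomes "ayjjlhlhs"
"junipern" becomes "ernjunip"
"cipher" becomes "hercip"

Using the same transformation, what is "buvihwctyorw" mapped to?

Looking at the pairs, the operation is to move the last 3 characters to the front (rotate right by 3).
Doing the same to "buvihwctyorw": "orwbuvihwcty".

orwbuvihwcty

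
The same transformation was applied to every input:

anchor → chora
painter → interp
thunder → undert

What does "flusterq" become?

usterqf

In each case the input is transformed by: move the first character to the end, then delete the first character.
Working it through for "flusterq": intermediate "lusterqf", final "usterqf".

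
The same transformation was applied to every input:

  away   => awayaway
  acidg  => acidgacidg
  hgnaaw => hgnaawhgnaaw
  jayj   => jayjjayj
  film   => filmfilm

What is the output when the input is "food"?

foodfood

What's happening: write the whole string twice.
For "food" the result is "foodfood".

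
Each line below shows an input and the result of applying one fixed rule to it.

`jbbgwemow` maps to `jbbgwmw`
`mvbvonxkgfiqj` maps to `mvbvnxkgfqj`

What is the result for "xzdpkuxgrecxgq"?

In each case the input is transformed by: remove every vowel.
So "xzdpkuxgrecxgq" becomes "xzdpkxgrcxgq".

xzdpkxgrcxgq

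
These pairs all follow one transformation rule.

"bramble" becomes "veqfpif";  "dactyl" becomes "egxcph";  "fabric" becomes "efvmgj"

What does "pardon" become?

The pattern: move the first character to the end, then shift every letter 4 places forward in the alphabet (wrapping around).
For "pardon", step one produces "ardonp"; step two turns that into "evhsrt".

evhsrt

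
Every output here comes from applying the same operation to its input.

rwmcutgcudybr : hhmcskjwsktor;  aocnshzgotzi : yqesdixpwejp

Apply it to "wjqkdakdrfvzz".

pmzgatqathvlp

Looking at the pairs, the operation is to move the last character to the front, then shift every letter 10 places backward in the alphabet (wrapping around).
For "wjqkdakdrfvzz", step one produces "zwjqkdakdrfvz"; step two turns that into "pmzgatqathvlp".
(Check on "aocnshzgotzi": → "iaocnshzgotz" → "yqesdixpwejp" ✓)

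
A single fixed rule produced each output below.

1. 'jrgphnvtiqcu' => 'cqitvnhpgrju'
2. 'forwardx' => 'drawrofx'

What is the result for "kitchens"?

nehctiks

Looking at the pairs, the operation is to reverse the string, then move the first character to the end.
Applying both steps to "kitchens": "snehctik", then "nehctiks".
(Check on "jrgphnvtiqcu": → "ucqitvnhpgrj" → "cqitvnhpgrju" ✓)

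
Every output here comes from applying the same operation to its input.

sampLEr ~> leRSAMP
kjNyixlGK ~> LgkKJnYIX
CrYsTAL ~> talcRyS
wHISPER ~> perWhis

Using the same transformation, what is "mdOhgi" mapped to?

What's happening: flip the case of every letter, then move the last 3 characters to the front (rotate right by 3).
"mdOhgi" → "HGIMDo".

HGIMDo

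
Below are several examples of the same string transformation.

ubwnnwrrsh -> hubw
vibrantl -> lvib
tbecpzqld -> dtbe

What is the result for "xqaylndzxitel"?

Rule — move the last character to the front, then keep only the first 4 characters.
Applying both steps to "xqaylndzxitel": "lxqaylndzxite", then "lxqa".

lxqa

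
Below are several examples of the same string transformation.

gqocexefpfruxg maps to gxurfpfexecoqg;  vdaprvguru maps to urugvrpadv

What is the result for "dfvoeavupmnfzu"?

Each output is the input with this applied: reverse the string.
On "dfvoeavupmnfzu" that produces "uzfnmpuvaeovfd".

uzfnmpuvaeovfd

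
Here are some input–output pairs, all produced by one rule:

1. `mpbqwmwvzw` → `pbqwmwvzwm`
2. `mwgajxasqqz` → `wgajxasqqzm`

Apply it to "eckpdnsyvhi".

ckpdnsyvhie

Rule — move the first character to the end.
On "eckpdnsyvhi" that produces "ckpdnsyvhie".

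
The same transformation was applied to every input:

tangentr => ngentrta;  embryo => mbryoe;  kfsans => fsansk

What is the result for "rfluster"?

What's happening: move the last 2 characters to the front (rotate right by 2), then swap the front and back halves of the string.
Starting from "rfluster": after the first operation, "errflust"; after the second, "lusterrf".
(Check on "kfsans": → "nskfsa" → "fsansk" ✓)

lusterrf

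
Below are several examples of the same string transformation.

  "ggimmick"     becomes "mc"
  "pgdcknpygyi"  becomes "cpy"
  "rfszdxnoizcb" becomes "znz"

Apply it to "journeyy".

ry

Each output is the input with this applied: delete the first character, then keep one character in every 3, starting at position 3 (positions 3rd, 6th, 9th, ...).
For "journeyy", step one produces "ourneyy"; step two turns that into "ry".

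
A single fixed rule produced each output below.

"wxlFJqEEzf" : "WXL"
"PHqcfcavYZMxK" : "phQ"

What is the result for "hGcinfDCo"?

HgC

The pattern: flip the case of every letter, then keep only the first 3 characters.
On "hGcinfDCo": the first step gives "HgCINFdcO", and the second then gives "HgC".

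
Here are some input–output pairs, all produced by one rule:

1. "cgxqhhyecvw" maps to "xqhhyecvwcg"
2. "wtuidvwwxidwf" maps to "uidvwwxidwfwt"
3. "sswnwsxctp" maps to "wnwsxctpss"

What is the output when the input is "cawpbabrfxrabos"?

The transformation: move the first 2 characters to the end (rotate left by 2).
Applying that to "cawpbabrfxrabos" gives "wpbabrfxrabosca".

wpbabrfxrabosca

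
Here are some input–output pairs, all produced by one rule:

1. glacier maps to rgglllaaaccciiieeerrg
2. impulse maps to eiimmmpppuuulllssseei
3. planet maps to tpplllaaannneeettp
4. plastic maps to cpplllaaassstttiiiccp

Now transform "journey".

What's happening: repeat every character 3 times, then swap the first and last characters.
Working it through for "journey": intermediate "jjjooouuurrrnnneeeyyy", final "yjjooouuurrrnnneeeyyj".

yjjooouuurrrnnneeeyyj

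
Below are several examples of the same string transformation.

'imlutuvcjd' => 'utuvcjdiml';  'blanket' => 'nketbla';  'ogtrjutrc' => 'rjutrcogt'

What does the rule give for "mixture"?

turemix

What's happening: move the first 3 characters to the end (rotate left by 3).
Applying that to "mixture" gives "turemix".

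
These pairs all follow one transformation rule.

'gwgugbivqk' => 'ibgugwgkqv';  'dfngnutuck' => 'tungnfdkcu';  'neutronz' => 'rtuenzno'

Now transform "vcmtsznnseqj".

snnzstmcvjqe

Each output is the input with this applied: reverse the string, then move the first 3 characters to the end (rotate left by 3).
On "vcmtsznnseqj": the first step gives "jqesnnzstmcv", and the second then gives "snnzstmcvjqe".
(Check on "gwgugbivqk": → "kqvibgugwg" → "ibgugwgkqv" ✓)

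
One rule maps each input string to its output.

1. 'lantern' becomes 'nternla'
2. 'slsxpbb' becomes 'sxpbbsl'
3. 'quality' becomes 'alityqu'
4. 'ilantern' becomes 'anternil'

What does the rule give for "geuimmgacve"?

uimmgacvege

Each output is the input with this applied: move the first 2 characters to the end (rotate left by 2).
On "geuimmgacve" that produces "uimmgacvege".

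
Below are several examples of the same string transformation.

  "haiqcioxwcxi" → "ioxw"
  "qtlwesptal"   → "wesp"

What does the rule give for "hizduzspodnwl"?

The rule is to move the last 3 characters to the front (rotate right by 3), then keep only the last 4 characters.
Working it through for "hizduzspodnwl": intermediate "nwlhizduzspod", final "spod".

spod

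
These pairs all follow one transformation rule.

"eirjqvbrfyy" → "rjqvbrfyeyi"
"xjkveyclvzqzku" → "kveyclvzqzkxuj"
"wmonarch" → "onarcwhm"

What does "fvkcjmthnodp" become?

kcjmthnodfpv

The pattern: swap the first and last characters, then move the first 2 characters to the end (rotate left by 2).
On "fvkcjmthnodp" that produces "kcjmthnodfpv".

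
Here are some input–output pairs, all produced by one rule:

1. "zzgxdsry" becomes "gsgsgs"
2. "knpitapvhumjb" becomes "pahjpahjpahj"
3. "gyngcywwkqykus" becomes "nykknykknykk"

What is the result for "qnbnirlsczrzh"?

brczbrczbrcz

In each case the input is transformed by: keep one character in every 3, starting at position 3 (positions 3rd, 6th, 9th, ...), then write the whole string 3 times in a row.
Working it through for "qnbnirlsczrzh": intermediate "brcz", final "brczbrczbrcz".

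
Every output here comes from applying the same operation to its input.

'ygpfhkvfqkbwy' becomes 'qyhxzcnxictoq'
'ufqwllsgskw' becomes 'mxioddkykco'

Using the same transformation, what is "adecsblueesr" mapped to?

svwuktdmwwkj

The pattern: shift every letter 8 places backward in the alphabet (wrapping around).
For "adecsblueesr" the result is "svwuktdmwwkj".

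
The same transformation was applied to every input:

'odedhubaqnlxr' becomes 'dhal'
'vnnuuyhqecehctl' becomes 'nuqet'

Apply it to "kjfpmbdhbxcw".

What's happening: keep one character in every 3, starting at position 2 (positions 2nd, 5th, 8th, ...).
"kjfpmbdhbxcw" → "jmhc".

jmhc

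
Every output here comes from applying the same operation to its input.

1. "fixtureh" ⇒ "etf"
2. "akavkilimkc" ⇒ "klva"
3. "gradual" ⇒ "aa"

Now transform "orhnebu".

The pattern: reverse the string, then keep one character in every 3, starting at position 2 (positions 2nd, 5th, 8th, ...).
Starting from "orhnebu": after the first operation, "ubenhro"; after the second, "bh".
(Check on "fixtureh": → "herutxif" → "etf" ✓)

bh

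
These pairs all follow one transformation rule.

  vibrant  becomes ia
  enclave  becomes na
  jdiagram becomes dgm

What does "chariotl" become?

Looking at the pairs, the operation is to keep one character in every 3, starting at position 2 (positions 2nd, 5th, 8th, ...).
Doing the same to "chariotl": "hil".

hil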